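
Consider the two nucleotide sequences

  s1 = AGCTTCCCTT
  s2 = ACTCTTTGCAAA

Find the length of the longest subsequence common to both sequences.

Pick A (s1 #1, s2 #1), C (s1 #3, s2 #2), T (s1 #4, s2 #3), T (s1 #5, s2 #5), T (s1 #9, s2 #6), T (s1 #10, s2 #7); all 6 bases appear in both, in order. dp[10][12] = 6 confirms this is the maximum.

6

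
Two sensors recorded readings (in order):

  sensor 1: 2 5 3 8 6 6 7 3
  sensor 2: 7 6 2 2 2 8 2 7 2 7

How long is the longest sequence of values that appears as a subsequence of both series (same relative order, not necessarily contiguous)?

3

Let dp[i][j] be the LCS length of the first i values of sensor 1 and the first j values of sensor 2. dp[i][j] = dp[i-1][j-1]+1 when the i-th and j-th values match, else max(dp[i-1][j], dp[i][j-1]).
    ·  7  6  2  2  2  8  2  7  2  7
 ·  0  0  0  0  0  0  0  0  0  0  0
 2  0  0  0  1  1  1  1  1  1  1  1
 5  0  0  0  1  1  1  1  1  1  1  1
 3  0  0  0  1  1  1  1  1  1  1  1
 8  0  0  0  1  1  1  2  2  2  2  2
 6  0  0  1  1  1  1  2  2  2  2  2
 6  0  0  1  1  1  1  2  2  2  2  2
 7  0  1  1  1  1  1  2  2  3  3  3
 3  0  1  1  1  1  1  2  2  3  3  3
dp[8][10] = 3. One LCS (by backtracking along matches): 2, 8, 7.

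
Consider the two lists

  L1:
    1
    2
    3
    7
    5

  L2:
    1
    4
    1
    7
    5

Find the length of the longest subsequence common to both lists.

3

Let dp[i][j] be the LCS length of the first i values of L1 and the first j values of L2. dp[i][j] = dp[i-1][j-1]+1 when the i-th and j-th values match, else max(dp[i-1][j], dp[i][j-1]).
    ·  1  4  1  7  5
 ·  0  0  0  0  0  0
 1  0  1  1  1  1  1
 2  0  1  1  1  1  1
 3  0  1  1  1  1  1
 7  0  1  1  1  2  2
 5  0  1  1  1  2  3
dp[5][5] = 3. One LCS (by backtracking along matches): 1, 7, 5.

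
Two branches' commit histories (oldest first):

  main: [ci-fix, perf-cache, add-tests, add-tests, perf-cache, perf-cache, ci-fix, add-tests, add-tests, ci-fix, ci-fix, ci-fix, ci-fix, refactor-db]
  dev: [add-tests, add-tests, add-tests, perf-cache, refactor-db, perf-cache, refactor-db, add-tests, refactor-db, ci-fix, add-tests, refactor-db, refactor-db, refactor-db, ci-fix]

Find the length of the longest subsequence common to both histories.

Taking add-tests [3,2]; then add-tests [4,3]; then perf-cache [5,4]; then perf-cache [6,6]; then ci-fix [7,10]; then add-tests [8,11]; then ci-fix [13,15] gives a common subsequence of length 7. dp[14][15] = 7 confirms this is the maximum.

7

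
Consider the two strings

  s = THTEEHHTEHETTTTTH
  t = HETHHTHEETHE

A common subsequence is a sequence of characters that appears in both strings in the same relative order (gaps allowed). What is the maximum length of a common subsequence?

9

Pick H at s[2]=t[1] → T at s[3]=t[3] → H at s[6]=t[4] → H at s[7]=t[5] → T at s[8]=t[6] → E at s[9]=t[8] → E at s[11]=t[9] → T at s[16]=t[10] → H at s[17]=t[11]; all 9 characters appear in both, in order. The LCS DP gives dp[17][12] = 9, so this is optimal.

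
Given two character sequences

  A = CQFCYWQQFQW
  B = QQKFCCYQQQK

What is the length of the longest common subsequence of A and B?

One common subsequence of length 7: Q (A #2, B #2), then F (A #3, B #4), then C (A #4, B #6), then Y (A #5, B #7), then Q (A #7, B #8), then Q (A #8, B #9), then Q (A #10, B #10). The LCS DP gives dp[11][11] = 7, so this is optimal.

7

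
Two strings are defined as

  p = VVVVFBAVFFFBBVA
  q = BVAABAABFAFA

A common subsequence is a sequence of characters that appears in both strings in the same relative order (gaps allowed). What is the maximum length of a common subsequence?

One common subsequence of length 6: V (p #1, q #2); then B (p #6, q #5); then A (p #7, q #7); then F (p #9, q #9); then F (p #11, q #11); then A (p #15, q #12). Since dp[15][12] = 6, nothing longer is possible.

6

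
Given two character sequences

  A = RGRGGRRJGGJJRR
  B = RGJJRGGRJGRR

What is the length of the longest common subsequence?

10

Taking R at A[1]=B[1], then G at A[2]=B[2], then R at A[3]=B[5], then G at A[4]=B[6], then G at A[5]=B[7], then R at A[7]=B[8], then J at A[8]=B[9], then G at A[10]=B[10], then R at A[13]=B[11], then R at A[14]=B[12] gives a common subsequence of length 10. dp[14][12] = 10 confirms this is the maximum.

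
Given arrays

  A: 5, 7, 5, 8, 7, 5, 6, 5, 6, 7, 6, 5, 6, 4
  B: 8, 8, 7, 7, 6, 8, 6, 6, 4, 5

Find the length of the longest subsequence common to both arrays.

One common subsequence of length 6: 7 [2,3], 7 [5,4], 6 [7,5], 6 [9,7], 6 [11,8], 5 [12,10], and the DP table's final entry dp[14][10] is also 6, so no common subsequence is longer.

6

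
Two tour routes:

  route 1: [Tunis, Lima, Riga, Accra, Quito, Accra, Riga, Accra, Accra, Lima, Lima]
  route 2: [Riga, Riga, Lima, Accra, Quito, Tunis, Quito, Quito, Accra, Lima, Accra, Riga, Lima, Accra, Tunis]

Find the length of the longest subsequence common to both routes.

6

Taking Lima [2,3] → Accra [4,4] → Quito [5,8] → Accra [6,11] → Riga [7,12] → Accra [8,14] gives a common subsequence of length 6. Since dp[11][15] = 6, nothing longer is possible.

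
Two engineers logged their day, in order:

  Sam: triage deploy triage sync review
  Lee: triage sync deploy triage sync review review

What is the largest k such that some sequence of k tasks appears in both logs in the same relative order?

Pick triage (Sam #1, Lee #1) → deploy (Sam #2, Lee #3) → triage (Sam #3, Lee #4) → sync (Sam #4, Lee #5) → review (Sam #5, Lee #7); all 5 tasks appear in both, in order. The LCS DP gives dp[5][7] = 5, so this is optimal.

5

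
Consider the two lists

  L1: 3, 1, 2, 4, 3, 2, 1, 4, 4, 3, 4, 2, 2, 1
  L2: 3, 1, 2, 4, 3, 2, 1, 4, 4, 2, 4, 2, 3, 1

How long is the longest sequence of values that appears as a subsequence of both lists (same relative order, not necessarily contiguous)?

Match 3 [1,1], then 1 [2,2], then 2 [3,3], then 4 [4,4], then 3 [5,5], then 2 [6,6], then 1 [7,7], then 4 [8,8], then 4 [9,9], then 4 [11,11], then 2 [12,12], then 1 [14,14] — 12 values in the same relative order in both. The LCS DP gives dp[14][14] = 12, so this is optimal.

12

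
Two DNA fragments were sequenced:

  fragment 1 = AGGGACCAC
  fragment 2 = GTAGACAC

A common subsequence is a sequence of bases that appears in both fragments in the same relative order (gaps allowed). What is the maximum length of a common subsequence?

Taking A (fragment 1 #1, fragment 2 #3); then G (fragment 1 #4, fragment 2 #4); then A (fragment 1 #5, fragment 2 #5); then C (fragment 1 #7, fragment 2 #6); then A (fragment 1 #8, fragment 2 #7); then C (fragment 1 #9, fragment 2 #8) gives a common subsequence of length 6, and the DP table's final entry dp[9][8] is also 6, so no common subsequence is longer.

6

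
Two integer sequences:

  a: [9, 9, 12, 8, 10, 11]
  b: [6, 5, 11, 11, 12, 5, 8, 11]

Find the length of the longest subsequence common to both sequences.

Let dp[i][j] be the LCS length of the first i values of a and the first j values of b. dp[i][j] = dp[i-1][j-1]+1 when the i-th and j-th values match, else max(dp[i-1][j], dp[i][j-1]).
    ·  6  5 11 11 12  5  8 11
 ·  0  0  0  0  0  0  0  0  0
 9  0  0  0  0  0  0  0  0  0
 9  0  0  0  0  0  0  0  0  0
12  0  0  0  0  0  1  1  1  1
 8  0  0  0  0  0  1  1  2  2
10  0  0  0  0  0  1  1  2  2
11  0  0  0  1  1  1  1  2  3
dp[6][8] = 3. One LCS (by backtracking along matches): 12, 8, 11.

3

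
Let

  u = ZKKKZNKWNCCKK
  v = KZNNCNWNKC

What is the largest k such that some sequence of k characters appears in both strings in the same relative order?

6

Let dp[i][j] be the LCS length of the first i characters of u and the first j characters of v. dp[i][j] = dp[i-1][j-1]+1 when the i-th and j-th characters match, else max(dp[i-1][j], dp[i][j-1]).
    ·  K  Z  N  N  C  N  W  N  K  C
 ·  0  0  0  0  0  0  0  0  0  0  0
 Z  0  0  1  1  1  1  1  1  1  1  1
 K  0  1  1  1  1  1  1  1  1  2  2
 K  0  1  1  1  1  1  1  1  1  2  2
 K  0  1  1  1  1  1  1  1  1  2  2
 Z  0  1  2  2  2  2  2  2  2  2  2
 N  0  1  2  3  3  3  3  3  3  3  3
 K  0  1  2  3  3  3  3  3  3  4  4
 W  0  1  2  3  3  3  3  4  4  4  4
 N  0  1  2  3  4  4  4  4  5  5  5
 C  0  1  2  3  4  5  5  5  5  5  6
 C  0  1  2  3  4  5  5  5  5  5  6
 K  0  1  2  3  4  5  5  5  5  6  6
 K  0  1  2  3  4  5  5  5  5  6  6
dp[13][10] = 6. One LCS (by backtracking along matches): KZNWNC.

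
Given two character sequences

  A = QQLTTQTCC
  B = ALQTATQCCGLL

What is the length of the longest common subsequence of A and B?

6

Match Q [2,3]; then T [4,4]; then T [5,6]; then Q [6,7]; then C [8,8]; then C [9,9] — 6 characters in the same relative order in both, and the DP table's final entry dp[9][12] is also 6, so no common subsequence is longer.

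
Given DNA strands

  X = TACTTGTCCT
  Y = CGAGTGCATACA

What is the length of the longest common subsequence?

5

Let dp[i][j] be the LCS length of the first i bases of X and the first j bases of Y. dp[i][j] = dp[i-1][j-1]+1 when the i-th and j-th bases match, else max(dp[i-1][j], dp[i][j-1]).
    ·  C  G  A  G  T  G  C  A  T  A  C  A
 ·  0  0  0  0  0  0  0  0  0  0  0  0  0
 T  0  0  0  0  0  1  1  1  1  1  1  1  1
 A  0  0  0  1  1  1  1  1  2  2  2  2  2
 C  0  1  1  1  1  1  1  2  2  2  2  3  3
 T  0  1  1  1  1  2  2  2  2  3  3  3  3
 T  0  1  1  1  1  2  2  2  2  3  3  3  3
 G  0  1  2  2  2  2  3  3  3  3  3  3  3
 T  0  1  2  2  2  3  3  3  3  4  4  4  4
 C  0  1  2  2  2  3  3  4  4  4  4  5  5
 C  0  1  2  2  2  3  3  4  4  4  4  5  5
 T  0  1  2  2  2  3  3  4  4  5  5  5  5
dp[10][12] = 5. One LCS (by backtracking along matches): ATGTC.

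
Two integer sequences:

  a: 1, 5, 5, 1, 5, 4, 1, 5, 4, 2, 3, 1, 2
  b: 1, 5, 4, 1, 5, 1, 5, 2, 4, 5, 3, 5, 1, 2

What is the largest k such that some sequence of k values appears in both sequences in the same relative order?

Taking 1 at a[1]=b[1] → 5 at a[2]=b[2] → 5 at a[3]=b[5] → 1 at a[4]=b[6] → 5 at a[5]=b[7] → 4 at a[6]=b[9] → 5 at a[8]=b[10] → 3 at a[11]=b[11] → 1 at a[12]=b[13] → 2 at a[13]=b[14] gives a common subsequence of length 10. The LCS DP gives dp[13][14] = 10, so this is optimal.

10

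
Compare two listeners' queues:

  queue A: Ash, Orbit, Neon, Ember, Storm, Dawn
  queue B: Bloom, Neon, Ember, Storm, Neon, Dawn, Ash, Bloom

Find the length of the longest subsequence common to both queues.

4

One common subsequence of length 4: Neon at queue A[3]=queue B[2] → Ember at queue A[4]=queue B[3] → Storm at queue A[5]=queue B[4] → Dawn at queue A[6]=queue B[6]. dp[6][8] = 4 confirms this is the maximum.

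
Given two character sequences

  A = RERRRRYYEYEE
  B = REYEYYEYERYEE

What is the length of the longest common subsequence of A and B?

Pick R [1,1], E [2,4], Y [7,6], Y [8,8], E [9,9], Y [10,11], E [11,12], E [12,13]; all 8 characters appear in both, in order. dp[12][13] = 8 confirms this is the maximum.

8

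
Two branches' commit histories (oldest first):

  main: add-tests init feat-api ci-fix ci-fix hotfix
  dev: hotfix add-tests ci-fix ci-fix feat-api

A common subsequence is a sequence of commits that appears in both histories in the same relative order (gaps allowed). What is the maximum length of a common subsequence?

One common subsequence of length 3: add-tests [1,2] → ci-fix [4,3] → ci-fix [5,4]. dp[6][5] = 3 confirms this is the maximum.

3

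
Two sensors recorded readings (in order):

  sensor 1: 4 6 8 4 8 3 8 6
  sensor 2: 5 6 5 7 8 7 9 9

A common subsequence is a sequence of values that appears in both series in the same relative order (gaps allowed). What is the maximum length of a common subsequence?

2

One common subsequence of length 2: 6 (sensor 1 #2, sensor 2 #2); then 8 (sensor 1 #3, sensor 2 #5). dp[8][8] = 2 confirms this is the maximum.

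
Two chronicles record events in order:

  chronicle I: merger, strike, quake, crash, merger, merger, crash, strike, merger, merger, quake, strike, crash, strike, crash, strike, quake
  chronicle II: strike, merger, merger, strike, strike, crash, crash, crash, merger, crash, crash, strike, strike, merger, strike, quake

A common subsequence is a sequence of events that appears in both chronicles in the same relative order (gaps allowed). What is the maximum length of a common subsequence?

One common subsequence of length 9: merger (chronicle I #1, chronicle II #3) → strike (chronicle I #2, chronicle II #5) → crash (chronicle I #4, chronicle II #8) → merger (chronicle I #5, chronicle II #9) → crash (chronicle I #7, chronicle II #11) → strike (chronicle I #8, chronicle II #13) → merger (chronicle I #10, chronicle II #14) → strike (chronicle I #16, chronicle II #15) → quake (chronicle I #17, chronicle II #16). The LCS DP gives dp[17][16] = 9, so this is optimal.

9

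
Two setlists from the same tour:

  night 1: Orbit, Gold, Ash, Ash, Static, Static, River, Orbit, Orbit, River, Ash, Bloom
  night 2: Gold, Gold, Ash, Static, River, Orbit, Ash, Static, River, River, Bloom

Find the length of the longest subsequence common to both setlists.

7

Taking Gold (night 1 #2, night 2 #2); then Ash (night 1 #3, night 2 #3); then Ash (night 1 #4, night 2 #7); then Static (night 1 #6, night 2 #8); then River (night 1 #7, night 2 #9); then River (night 1 #10, night 2 #10); then Bloom (night 1 #12, night 2 #11) gives a common subsequence of length 7, and the DP table's final entry dp[12][11] is also 7, so no common subsequence is longer.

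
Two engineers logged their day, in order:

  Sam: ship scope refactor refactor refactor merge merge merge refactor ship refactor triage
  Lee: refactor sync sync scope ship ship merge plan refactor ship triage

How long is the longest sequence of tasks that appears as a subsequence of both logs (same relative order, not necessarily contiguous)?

5

One common subsequence of length 5: ship (Sam #1, Lee #6), then merge (Sam #6, Lee #7), then refactor (Sam #9, Lee #9), then ship (Sam #10, Lee #10), then triage (Sam #12, Lee #11), and the DP table's final entry dp[12][11] is also 5, so no common subsequence is longer.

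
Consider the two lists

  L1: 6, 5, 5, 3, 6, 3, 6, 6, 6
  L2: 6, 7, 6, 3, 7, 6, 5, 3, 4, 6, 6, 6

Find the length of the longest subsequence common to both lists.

Let dp[i][j] be the LCS length of the first i values of L1 and the first j values of L2. dp[i][j] = dp[i-1][j-1]+1 when the i-th and j-th values match, else max(dp[i-1][j], dp[i][j-1]).
    ·  6  7  6  3  7  6  5  3  4  6  6  6
 ·  0  0  0  0  0  0  0  0  0  0  0  0  0
 6  0  1  1  1  1  1  1  1  1  1  1  1  1
 5  0  1  1  1  1  1  1  2  2  2  2  2  2
 5  0  1  1  1  1  1  1  2  2  2  2  2  2
 3  0  1  1  1  2  2  2  2  3  3  3  3  3
 6  0  1  1  2  2  2  3  3  3  3  4  4  4
 3  0  1  1  2  3  3  3  3  4  4  4  4  4
 6  0  1  1  2  3  3  4  4  4  4  5  5  5
 6  0  1  1  2  3  3  4  4  4  4  5  6  6
 6  0  1  1  2  3  3  4  4  4  4  5  6  7
dp[9][12] = 7. One LCS (by backtracking along matches): 6, 3, 6, 3, 6, 6, 6.

7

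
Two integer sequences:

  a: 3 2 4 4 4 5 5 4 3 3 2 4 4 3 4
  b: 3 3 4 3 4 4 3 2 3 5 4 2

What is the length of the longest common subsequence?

8

Pick 3 [1,2], then 4 [3,3], then 4 [5,5], then 4 [8,6], then 3 [10,7], then 2 [11,8], then 3 [14,9], then 4 [15,11]; all 8 values appear in both, in order. dp[15][12] = 8 confirms this is the maximum.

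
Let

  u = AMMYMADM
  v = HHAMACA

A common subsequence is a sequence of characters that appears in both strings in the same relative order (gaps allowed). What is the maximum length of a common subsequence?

Let dp[i][j] be the LCS length of the first i characters of u and the first j characters of v. dp[i][j] = dp[i-1][j-1]+1 when the i-th and j-th characters match, else max(dp[i-1][j], dp[i][j-1]).
    ·  H  H  A  M  A  C  A
 ·  0  0  0  0  0  0  0  0
 A  0  0  0  1  1  1  1  1
 M  0  0  0  1  2  2  2  2
 M  0  0  0  1  2  2  2  2
 Y  0  0  0  1  2  2  2  2
 M  0  0  0  1  2  2  2  2
 A  0  0  0  1  2  3  3  3
 D  0  0  0  1  2  3  3  3
 M  0  0  0  1  2  3  3  3
dp[8][7] = 3. One LCS (by backtracking along matches): AMA.

3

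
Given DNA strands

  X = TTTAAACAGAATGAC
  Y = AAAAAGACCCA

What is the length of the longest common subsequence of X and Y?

One common subsequence of length 8: A (X #5, Y #1), A (X #6, Y #2), A (X #8, Y #3), A (X #10, Y #4), A (X #11, Y #5), G (X #13, Y #6), A (X #14, Y #7), C (X #15, Y #10). The LCS DP gives dp[15][11] = 8, so this is optimal.

8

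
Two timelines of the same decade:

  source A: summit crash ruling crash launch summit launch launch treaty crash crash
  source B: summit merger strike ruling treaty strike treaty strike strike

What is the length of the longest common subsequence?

Taking summit [1,1], then ruling [3,4], then treaty [9,7] gives a common subsequence of length 3. The LCS DP gives dp[11][9] = 3, so this is optimal.

3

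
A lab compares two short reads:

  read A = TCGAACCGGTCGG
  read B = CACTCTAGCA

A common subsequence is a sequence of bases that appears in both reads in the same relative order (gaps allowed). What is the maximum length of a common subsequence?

6

Taking C (read A #2, read B #1) → A (read A #5, read B #2) → C (read A #6, read B #3) → C (read A #7, read B #5) → G (read A #9, read B #8) → C (read A #11, read B #9) gives a common subsequence of length 6. The LCS DP gives dp[13][10] = 6, so this is optimal.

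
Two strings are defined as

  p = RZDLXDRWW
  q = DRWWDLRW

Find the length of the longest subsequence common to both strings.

5

Taking R (p #1, q #2); then D (p #3, q #5); then L (p #4, q #6); then R (p #7, q #7); then W (p #9, q #8) gives a common subsequence of length 5. Since dp[9][8] = 5, nothing longer is possible.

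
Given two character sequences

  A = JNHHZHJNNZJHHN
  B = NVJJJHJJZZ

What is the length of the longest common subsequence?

Let dp[i][j] be the LCS length of the first i characters of A and the first j characters of B. dp[i][j] = dp[i-1][j-1]+1 when the i-th and j-th characters match, else max(dp[i-1][j], dp[i][j-1]).
    ·  N  V  J  J  J  H  J  J  Z  Z
 ·  0  0  0  0  0  0  0  0  0  0  0
 J  0  0  0  1  1  1  1  1  1  1  1
 N  0  1  1  1  1  1  1  1  1  1  1
 H  0  1  1  1  1  1  2  2  2  2  2
 H  0  1  1  1  1  1  2  2  2  2  2
 Z  0  1  1  1  1  1  2  2  2  3  3
 H  0  1  1  1  1  1  2  2  2  3  3
 J  0  1  1  2  2  2  2  3  3  3  3
 N  0  1  1  2  2  2  2  3  3  3  3
 N  0  1  1  2  2  2  2  3  3  3  3
 Z  0  1  1  2  2  2  2  3  3  4  4
 J  0  1  1  2  3  3  3  3  4  4  4
 H  0  1  1  2  3  3  4  4  4  4  4
 H  0  1  1  2  3  3  4  4  4  4  4
 N  0  1  1  2  3  3  4  4  4  4  4
dp[14][10] = 4. One LCS (by backtracking along matches): JHZZ.

4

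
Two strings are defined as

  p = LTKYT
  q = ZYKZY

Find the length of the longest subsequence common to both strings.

2

Let dp[i][j] be the LCS length of the first i characters of p and the first j characters of q. dp[i][j] = dp[i-1][j-1]+1 when the i-th and j-th characters match, else max(dp[i-1][j], dp[i][j-1]).
    ·  Z  Y  K  Z  Y
 ·  0  0  0  0  0  0
 L  0  0  0  0  0  0
 T  0  0  0  0  0  0
 K  0  0  0  1  1  1
 Y  0  0  1  1  1  2
 T  0  0  1  1  1  2
dp[5][5] = 2. One LCS (by backtracking along matches): KY.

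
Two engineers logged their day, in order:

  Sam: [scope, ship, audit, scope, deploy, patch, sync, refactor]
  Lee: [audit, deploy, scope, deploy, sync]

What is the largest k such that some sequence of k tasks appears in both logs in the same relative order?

4

Pick audit at Sam[3]=Lee[1], then scope at Sam[4]=Lee[3], then deploy at Sam[5]=Lee[4], then sync at Sam[7]=Lee[5]; all 4 tasks appear in both, in order. Since dp[8][5] = 4, nothing longer is possible.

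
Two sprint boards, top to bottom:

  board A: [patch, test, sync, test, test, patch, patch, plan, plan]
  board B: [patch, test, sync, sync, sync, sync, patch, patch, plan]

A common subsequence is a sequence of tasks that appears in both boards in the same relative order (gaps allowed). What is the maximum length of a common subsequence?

6

Pick patch [1,1], then test [2,2], then sync [3,6], then patch [6,7], then patch [7,8], then plan [9,9]; all 6 tasks appear in both, in order. The LCS DP gives dp[9][9] = 6, so this is optimal.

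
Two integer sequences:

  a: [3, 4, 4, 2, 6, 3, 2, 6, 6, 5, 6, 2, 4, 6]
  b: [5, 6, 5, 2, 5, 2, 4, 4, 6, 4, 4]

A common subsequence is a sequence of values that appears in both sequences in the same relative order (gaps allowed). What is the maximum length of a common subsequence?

6

One common subsequence of length 6: 6 [5,2], then 2 [7,4], then 5 [10,5], then 2 [12,6], then 4 [13,8], then 6 [14,9]. The LCS DP gives dp[14][11] = 6, so this is optimal.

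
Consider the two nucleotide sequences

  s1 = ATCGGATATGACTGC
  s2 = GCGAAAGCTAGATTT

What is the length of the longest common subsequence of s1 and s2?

8

Taking C [3,2], then G [4,3], then G [5,7], then T [7,9], then A [8,10], then G [10,11], then A [11,12], then T [13,15] gives a common subsequence of length 8, and the DP table's final entry dp[15][15] is also 8, so no common subsequence is longer.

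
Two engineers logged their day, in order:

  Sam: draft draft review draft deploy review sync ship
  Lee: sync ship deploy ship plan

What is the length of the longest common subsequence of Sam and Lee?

2

Match deploy (Sam #5, Lee #3), ship (Sam #8, Lee #4) — 2 tasks in the same relative order in both, and the DP table's final entry dp[8][5] is also 2, so no common subsequence is longer.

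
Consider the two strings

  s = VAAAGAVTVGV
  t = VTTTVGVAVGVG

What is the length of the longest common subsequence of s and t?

One common subsequence of length 6: V (s #1, t #5), G (s #5, t #6), A (s #6, t #8), V (s #7, t #9), V (s #9, t #11), G (s #10, t #12), and the DP table's final entry dp[11][12] is also 6, so no common subsequence is longer.

6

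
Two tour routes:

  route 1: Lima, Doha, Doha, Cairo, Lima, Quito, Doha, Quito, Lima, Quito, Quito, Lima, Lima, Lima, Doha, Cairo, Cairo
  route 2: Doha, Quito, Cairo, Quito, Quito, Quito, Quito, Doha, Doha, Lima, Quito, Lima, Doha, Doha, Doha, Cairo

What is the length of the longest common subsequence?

10

One common subsequence of length 10: Doha at route 1[2]=route 2[1]; then Cairo at route 1[4]=route 2[3]; then Quito at route 1[6]=route 2[4]; then Quito at route 1[8]=route 2[5]; then Quito at route 1[10]=route 2[6]; then Quito at route 1[11]=route 2[7]; then Lima at route 1[12]=route 2[10]; then Lima at route 1[13]=route 2[12]; then Doha at route 1[15]=route 2[15]; then Cairo at route 1[17]=route 2[16], and the DP table's final entry dp[17][16] is also 10, so no common subsequence is longer.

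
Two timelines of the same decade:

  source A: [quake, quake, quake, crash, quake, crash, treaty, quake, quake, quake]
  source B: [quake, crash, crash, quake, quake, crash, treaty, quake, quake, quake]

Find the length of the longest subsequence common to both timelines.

8

Match quake [1,1]; then quake [3,4]; then quake [5,5]; then crash [6,6]; then treaty [7,7]; then quake [8,8]; then quake [9,9]; then quake [10,10] — 8 events in the same relative order in both. dp[10][10] = 8 confirms this is the maximum.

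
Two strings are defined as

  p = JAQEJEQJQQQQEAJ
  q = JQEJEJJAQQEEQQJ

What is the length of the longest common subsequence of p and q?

11

Pick J at p[1]=q[1] → Q at p[3]=q[2] → E at p[4]=q[3] → J at p[5]=q[4] → E at p[6]=q[5] → J at p[8]=q[7] → Q at p[9]=q[9] → Q at p[10]=q[10] → Q at p[11]=q[13] → Q at p[12]=q[14] → J at p[15]=q[15]; all 11 characters appear in both, in order, and the DP table's final entry dp[15][15] is also 11, so no common subsequence is longer.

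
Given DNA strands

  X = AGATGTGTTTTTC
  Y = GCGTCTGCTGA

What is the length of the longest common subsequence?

5

Match G [2,3], then T [4,6], then G [5,7], then T [6,9], then G [7,10] — 5 bases in the same relative order in both. Since dp[13][11] = 5, nothing longer is possible.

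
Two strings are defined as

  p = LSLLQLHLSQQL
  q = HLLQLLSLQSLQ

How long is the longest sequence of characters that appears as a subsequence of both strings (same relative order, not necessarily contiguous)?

Taking L [3,2], then L [4,3], then Q [5,4], then L [6,5], then L [8,6], then S [9,7], then Q [10,9], then Q [11,12] gives a common subsequence of length 8. The LCS DP gives dp[12][12] = 8, so this is optimal.

8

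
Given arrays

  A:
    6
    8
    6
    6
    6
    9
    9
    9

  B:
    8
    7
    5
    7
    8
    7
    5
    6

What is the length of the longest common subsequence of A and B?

Let dp[i][j] be the LCS length of the first i values of A and the first j values of B. dp[i][j] = dp[i-1][j-1]+1 when the i-th and j-th values match, else max(dp[i-1][j], dp[i][j-1]).
    ·  8  7  5  7  8  7  5  6
 ·  0  0  0  0  0  0  0  0  0
 6  0  0  0  0  0  0  0  0  1
 8  0  1  1  1  1  1  1  1  1
 6  0  1  1  1  1  1  1  1  2
 6  0  1  1  1  1  1  1  1  2
 6  0  1  1  1  1  1  1  1  2
 9  0  1  1  1  1  1  1  1  2
 9  0  1  1  1  1  1  1  1  2
 9  0  1  1  1  1  1  1  1  2
dp[8][8] = 2. One LCS (by backtracking along matches): 8, 6.

2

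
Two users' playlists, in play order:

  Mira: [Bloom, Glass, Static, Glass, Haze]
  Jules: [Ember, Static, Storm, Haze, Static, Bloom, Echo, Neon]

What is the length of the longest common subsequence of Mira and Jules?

2

Match Static [3,2], Haze [5,4] — 2 songs in the same relative order in both. dp[5][8] = 2 confirms this is the maximum.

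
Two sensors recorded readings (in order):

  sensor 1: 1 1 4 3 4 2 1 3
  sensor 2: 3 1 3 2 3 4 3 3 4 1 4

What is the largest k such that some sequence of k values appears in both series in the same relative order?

5

Taking 1 [1,2] → 4 [3,6] → 3 [4,8] → 4 [5,9] → 1 [7,10] gives a common subsequence of length 5. dp[8][11] = 5 confirms this is the maximum.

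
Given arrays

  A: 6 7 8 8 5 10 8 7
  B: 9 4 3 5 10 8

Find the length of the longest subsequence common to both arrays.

3

Let dp[i][j] be the LCS length of the first i values of A and the first j values of B. dp[i][j] = dp[i-1][j-1]+1 when the i-th and j-th values match, else max(dp[i-1][j], dp[i][j-1]).
    ·  9  4  3  5 10  8
 ·  0  0  0  0  0  0  0
 6  0  0  0  0  0  0  0
 7  0  0  0  0  0  0  0
 8  0  0  0  0  0  0  1
 8  0  0  0  0  0  0  1
 5  0  0  0  0  1  1  1
10  0  0  0  0  1  2  2
 8  0  0  0  0  1  2  3
 7  0  0  0  0  1  2  3
dp[8][6] = 3. One LCS (by backtracking along matches): 5, 10, 8.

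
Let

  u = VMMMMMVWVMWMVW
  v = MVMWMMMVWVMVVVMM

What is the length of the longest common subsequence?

One common subsequence of length 10: V (u #1, v #2), M (u #2, v #3), M (u #3, v #5), M (u #4, v #6), M (u #5, v #7), M (u #6, v #11), V (u #7, v #13), V (u #9, v #14), M (u #10, v #15), M (u #12, v #16). The LCS DP gives dp[14][16] = 10, so this is optimal.

10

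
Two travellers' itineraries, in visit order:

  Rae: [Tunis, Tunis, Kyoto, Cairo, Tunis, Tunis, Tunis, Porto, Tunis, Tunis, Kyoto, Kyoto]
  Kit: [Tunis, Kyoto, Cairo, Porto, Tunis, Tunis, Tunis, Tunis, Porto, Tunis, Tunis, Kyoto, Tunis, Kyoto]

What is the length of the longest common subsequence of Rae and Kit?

One common subsequence of length 11: Tunis [2,1], then Kyoto [3,2], then Cairo [4,3], then Tunis [5,6], then Tunis [6,7], then Tunis [7,8], then Porto [8,9], then Tunis [9,10], then Tunis [10,11], then Kyoto [11,12], then Kyoto [12,14]. The LCS DP gives dp[12][14] = 11, so this is optimal.

11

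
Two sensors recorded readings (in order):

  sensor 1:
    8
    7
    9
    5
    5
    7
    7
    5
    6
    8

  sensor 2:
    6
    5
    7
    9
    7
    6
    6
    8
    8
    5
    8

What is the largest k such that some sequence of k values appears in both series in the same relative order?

5

One common subsequence of length 5: 7 (sensor 1 #2, sensor 2 #3), then 9 (sensor 1 #3, sensor 2 #4), then 7 (sensor 1 #6, sensor 2 #5), then 5 (sensor 1 #8, sensor 2 #10), then 8 (sensor 1 #10, sensor 2 #11). The LCS DP gives dp[10][11] = 5, so this is optimal.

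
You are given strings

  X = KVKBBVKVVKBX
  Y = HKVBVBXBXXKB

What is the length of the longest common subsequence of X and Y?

6

Let dp[i][j] be the LCS length of the first i characters of X and the first j characters of Y. dp[i][j] = dp[i-1][j-1]+1 when the i-th and j-th characters match, else max(dp[i-1][j], dp[i][j-1]).
    ·  H  K  V  B  V  B  X  B  X  X  K  B
 ·  0  0  0  0  0  0  0  0  0  0  0  0  0
 K  0  0  1  1  1  1  1  1  1  1  1  1  1
 V  0  0  1  2  2  2  2  2  2  2  2  2  2
 K  0  0  1  2  2  2  2  2  2  2  2  3  3
 B  0  0  1  2  3  3  3  3  3  3  3  3  4
 B  0  0  1  2  3  3  4  4  4  4  4  4  4
 V  0  0  1  2  3  4  4  4  4  4  4  4  4
 K  0  0  1  2  3  4  4  4  4  4  4  5  5
 V  0  0  1  2  3  4  4  4  4  4  4  5  5
 V  0  0  1  2  3  4  4  4  4  4  4  5  5
 K  0  0  1  2  3  4  4  4  4  4  4  5  5
 B  0  0  1  2  3  4  5  5  5  5  5  5  6
 X  0  0  1  2  3  4  5  6  6  6  6  6  6
dp[12][12] = 6. One LCS (by backtracking along matches): KVBBKB.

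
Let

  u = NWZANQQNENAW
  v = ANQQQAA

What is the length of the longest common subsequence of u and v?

Let dp[i][j] be the LCS length of the first i characters of u and the first j characters of v. dp[i][j] = dp[i-1][j-1]+1 when the i-th and j-th characters match, else max(dp[i-1][j], dp[i][j-1]).
    ·  A  N  Q  Q  Q  A  A
 ·  0  0  0  0  0  0  0  0
 N  0  0  1  1  1  1  1  1
 W  0  0  1  1  1  1  1  1
 Z  0  0  1  1  1  1  1  1
 A  0  1  1  1  1  1  2  2
 N  0  1  2  2  2  2  2  2
 Q  0  1  2  3  3  3  3  3
 Q  0  1  2  3  4  4  4  4
 N  0  1  2  3  4  4  4  4
 E  0  1  2  3  4  4  4  4
 N  0  1  2  3  4  4  4  4
 A  0  1  2  3  4  4  5  5
 W  0  1  2  3  4  4  5  5
dp[12][7] = 5. One LCS (by backtracking along matches): ANQQA.

5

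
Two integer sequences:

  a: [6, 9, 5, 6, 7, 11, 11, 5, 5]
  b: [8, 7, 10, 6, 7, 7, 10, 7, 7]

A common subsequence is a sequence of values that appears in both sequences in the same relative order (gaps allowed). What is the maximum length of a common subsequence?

Let dp[i][j] be the LCS length of the first i values of a and the first j values of b. dp[i][j] = dp[i-1][j-1]+1 when the i-th and j-th values match, else max(dp[i-1][j], dp[i][j-1]).
    ·  8  7 10  6  7  7 10  7  7
 ·  0  0  0  0  0  0  0  0  0  0
 6  0  0  0  0  1  1  1  1  1  1
 9  0  0  0  0  1  1  1  1  1  1
 5  0  0  0  0  1  1  1  1  1  1
 6  0  0  0  0  1  1  1  1  1  1
 7  0  0  1  1  1  2  2  2  2  2
11  0  0  1  1  1  2  2  2  2  2
11  0  0  1  1  1  2  2  2  2  2
 5  0  0  1  1  1  2  2  2  2  2
 5  0  0  1  1  1  2  2  2  2  2
dp[9][9] = 2. One LCS (by backtracking along matches): 6, 7.

2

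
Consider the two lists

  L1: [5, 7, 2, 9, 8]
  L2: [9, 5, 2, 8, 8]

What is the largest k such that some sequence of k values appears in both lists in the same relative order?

Let dp[i][j] be the LCS length of the first i values of L1 and the first j values of L2. dp[i][j] = dp[i-1][j-1]+1 when the i-th and j-th values match, else max(dp[i-1][j], dp[i][j-1]).
    ·  9  5  2  8  8
 ·  0  0  0  0  0  0
 5  0  0  1  1  1  1
 7  0  0  1  1  1  1
 2  0  0  1  2  2  2
 9  0  1  1  2  2  2
 8  0  1  1  2  3  3
dp[5][5] = 3. One LCS (by backtracking along matches): 5, 2, 8.

3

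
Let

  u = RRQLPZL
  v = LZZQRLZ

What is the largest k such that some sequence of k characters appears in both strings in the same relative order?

Let dp[i][j] be the LCS length of the first i characters of u and the first j characters of v. dp[i][j] = dp[i-1][j-1]+1 when the i-th and j-th characters match, else max(dp[i-1][j], dp[i][j-1]).
    ·  L  Z  Z  Q  R  L  Z
 ·  0  0  0  0  0  0  0  0
 R  0  0  0  0  0  1  1  1
 R  0  0  0  0  0  1  1  1
 Q  0  0  0  0  1  1  1  1
 L  0  1  1  1  1  1  2  2
 P  0  1  1  1  1  1  2  2
 Z  0  1  2  2  2  2  2  3
 L  0  1  2  2  2  2  3  3
dp[7][7] = 3. One LCS (by backtracking along matches): RLZ.

3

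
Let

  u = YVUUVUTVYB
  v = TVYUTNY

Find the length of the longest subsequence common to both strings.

4

Taking Y at u[1]=v[3] → U at u[6]=v[4] → T at u[7]=v[5] → Y at u[9]=v[7] gives a common subsequence of length 4. Since dp[10][7] = 4, nothing longer is possible.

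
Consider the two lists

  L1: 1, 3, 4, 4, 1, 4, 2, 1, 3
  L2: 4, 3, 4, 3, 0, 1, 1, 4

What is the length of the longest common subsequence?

Let dp[i][j] be the LCS length of the first i values of L1 and the first j values of L2. dp[i][j] = dp[i-1][j-1]+1 when the i-th and j-th values match, else max(dp[i-1][j], dp[i][j-1]).
    ·  4  3  4  3  0  1  1  4
 ·  0  0  0  0  0  0  0  0  0
 1  0  0  0  0  0  0  1  1  1
 3  0  0  1  1  1  1  1  1  1
 4  0  1  1  2  2  2  2  2  2
 4  0  1  1  2  2  2  2  2  3
 1  0  1  1  2  2  2  3  3  3
 4  0  1  1  2  2  2  3  3  4
 2  0  1  1  2  2  2  3  3  4
 1  0  1  1  2  2  2  3  4  4
 3  0  1  2  2  3  3  3  4  4
dp[9][8] = 4. One LCS (by backtracking along matches): 3, 4, 1, 4.

4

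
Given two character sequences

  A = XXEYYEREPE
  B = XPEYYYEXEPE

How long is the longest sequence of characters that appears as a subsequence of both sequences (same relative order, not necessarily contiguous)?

Match X [1,1] → E [3,3] → Y [4,5] → Y [5,6] → E [6,7] → E [8,9] → P [9,10] → E [10,11] — 8 characters in the same relative order in both. The LCS DP gives dp[10][11] = 8, so this is optimal.

8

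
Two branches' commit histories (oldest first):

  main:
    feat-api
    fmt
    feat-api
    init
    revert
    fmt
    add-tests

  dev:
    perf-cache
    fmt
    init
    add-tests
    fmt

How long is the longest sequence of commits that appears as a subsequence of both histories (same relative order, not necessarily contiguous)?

3

Taking fmt at main[2]=dev[2], then init at main[4]=dev[3], then fmt at main[6]=dev[5] gives a common subsequence of length 3. dp[7][5] = 3 confirms this is the maximum.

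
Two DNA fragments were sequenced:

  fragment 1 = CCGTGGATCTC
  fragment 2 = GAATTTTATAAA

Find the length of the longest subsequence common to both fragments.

Let dp[i][j] be the LCS length of the first i bases of fragment 1 and the first j bases of fragment 2. dp[i][j] = dp[i-1][j-1]+1 when the i-th and j-th bases match, else max(dp[i-1][j], dp[i][j-1]).
    ·  G  A  A  T  T  T  T  A  T  A  A  A
 ·  0  0  0  0  0  0  0  0  0  0  0  0  0
 C  0  0  0  0  0  0  0  0  0  0  0  0  0
 C  0  0  0  0  0  0  0  0  0  0  0  0  0
 G  0  1  1  1  1  1  1  1  1  1  1  1  1
 T  0  1  1  1  2  2  2  2  2  2  2  2  2
 G  0  1  1  1  2  2  2  2  2  2  2  2  2
 G  0  1  1  1  2  2  2  2  2  2  2  2  2
 A  0  1  2  2  2  2  2  2  3  3  3  3  3
 T  0  1  2  2  3  3  3  3  3  4  4  4  4
 C  0  1  2  2  3  3  3  3  3  4  4  4  4
 T  0  1  2  2  3  4  4  4  4  4  4  4  4
 C  0  1  2  2  3  4  4  4  4  4  4  4  4
dp[11][12] = 4. One LCS (by backtracking along matches): GTAT.

4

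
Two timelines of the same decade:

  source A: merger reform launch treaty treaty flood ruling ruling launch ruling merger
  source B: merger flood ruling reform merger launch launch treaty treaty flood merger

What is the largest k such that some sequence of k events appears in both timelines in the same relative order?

Pick merger at source A[1]=source B[1]; then reform at source A[2]=source B[4]; then launch at source A[3]=source B[7]; then treaty at source A[4]=source B[8]; then treaty at source A[5]=source B[9]; then flood at source A[6]=source B[10]; then merger at source A[11]=source B[11]; all 7 events appear in both, in order. Since dp[11][11] = 7, nothing longer is possible.

7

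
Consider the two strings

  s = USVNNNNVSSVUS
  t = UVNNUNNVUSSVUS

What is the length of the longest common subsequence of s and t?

Match U (s #1, t #1), then V (s #3, t #2), then N (s #4, t #3), then N (s #5, t #4), then N (s #6, t #6), then N (s #7, t #7), then V (s #8, t #8), then S (s #9, t #10), then S (s #10, t #11), then V (s #11, t #12), then U (s #12, t #13), then S (s #13, t #14) — 12 characters in the same relative order in both. The LCS DP gives dp[13][14] = 12, so this is optimal.

12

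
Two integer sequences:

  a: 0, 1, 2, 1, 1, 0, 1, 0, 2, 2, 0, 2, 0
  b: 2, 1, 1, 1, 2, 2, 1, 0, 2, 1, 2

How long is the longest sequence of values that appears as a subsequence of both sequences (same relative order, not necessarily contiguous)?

Let dp[i][j] be the LCS length of the first i values of a and the first j values of b. dp[i][j] = dp[i-1][j-1]+1 when the i-th and j-th values match, else max(dp[i-1][j], dp[i][j-1]).
    ·  2  1  1  1  2  2  1  0  2  1  2
 ·  0  0  0  0  0  0  0  0  0  0  0  0
 0  0  0  0  0  0  0  0  0  1  1  1  1
 1  0  0  1  1  1  1  1  1  1  1  2  2
 2  0  1  1  1  1  2  2  2  2  2  2  3
 1  0  1  2  2  2  2  2  3  3  3  3  3
 1  0  1  2  3  3  3  3  3  3  3  4  4
 0  0  1  2  3  3  3  3  3  4  4  4  4
 1  0  1  2  3  4  4  4  4  4  4  5  5
 0  0  1  2  3  4  4  4  4  5  5  5  5
 2  0  1  2  3  4  5  5  5  5  6  6  6
 2  0  1  2  3  4  5  6  6  6  6  6  7
 0  0  1  2  3  4  5  6  6  7  7  7  7
 2  0  1  2  3  4  5  6  6  7  8  8  8
 0  0  1  2  3  4  5  6  6  7  8  8  8
dp[13][11] = 8. One LCS (by backtracking along matches): 2, 1, 1, 1, 2, 2, 0, 2.

8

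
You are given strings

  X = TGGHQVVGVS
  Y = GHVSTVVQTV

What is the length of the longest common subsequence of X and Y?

Let dp[i][j] be the LCS length of the first i characters of X and the first j characters of Y. dp[i][j] = dp[i-1][j-1]+1 when the i-th and j-th characters match, else max(dp[i-1][j], dp[i][j-1]).
    ·  G  H  V  S  T  V  V  Q  T  V
 ·  0  0  0  0  0  0  0  0  0  0  0
 T  0  0  0  0  0  1  1  1  1  1  1
 G  0  1  1  1  1  1  1  1  1  1  1
 G  0  1  1  1  1  1  1  1  1  1  1
 H  0  1  2  2  2  2  2  2  2  2  2
 Q  0  1  2  2  2  2  2  2  3  3  3
 V  0  1  2  3  3  3  3  3  3  3  4
 V  0  1  2  3  3  3  4  4  4  4  4
 G  0  1  2  3  3  3  4  4  4  4  4
 V  0  1  2  3  3  3  4  5  5  5  5
 S  0  1  2  3  4  4  4  5  5  5  5
dp[10][10] = 5. One LCS (by backtracking along matches): GHVVV.

5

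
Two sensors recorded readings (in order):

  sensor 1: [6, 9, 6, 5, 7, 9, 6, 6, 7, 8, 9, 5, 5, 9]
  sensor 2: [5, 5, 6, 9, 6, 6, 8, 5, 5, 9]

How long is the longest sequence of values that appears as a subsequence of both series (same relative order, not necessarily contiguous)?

Let dp[i][j] be the LCS length of the first i values of sensor 1 and the first j values of sensor 2. dp[i][j] = dp[i-1][j-1]+1 when the i-th and j-th values match, else max(dp[i-1][j], dp[i][j-1]).
    ·  5  5  6  9  6  6  8  5  5  9
 ·  0  0  0  0  0  0  0  0  0  0  0
 6  0  0  0  1  1  1  1  1  1  1  1
 9  0  0  0  1  2  2  2  2  2  2  2
 6  0  0  0  1  2  3  3  3  3  3  3
 5  0  1  1  1  2  3  3  3  4  4  4
 7  0  1  1  1  2  3  3  3  4  4  4
 9  0  1  1  1  2  3  3  3  4  4  5
 6  0  1  1  2  2  3  4  4  4  4  5
 6  0  1  1  2  2  3  4  4  4  4  5
 7  0  1  1  2  2  3  4  4  4  4  5
 8  0  1  1  2  2  3  4  5  5  5  5
 9  0  1  1  2  3  3  4  5  5  5  6
 5  0  1  2  2  3  3  4  5  6  6  6
 5  0  1  2  2  3  3  4  5  6  7  7
 9  0  1  2  2  3  3  4  5  6  7  8
dp[14][10] = 8. One LCS (by backtracking along matches): 6, 9, 6, 6, 8, 5, 5, 9.

8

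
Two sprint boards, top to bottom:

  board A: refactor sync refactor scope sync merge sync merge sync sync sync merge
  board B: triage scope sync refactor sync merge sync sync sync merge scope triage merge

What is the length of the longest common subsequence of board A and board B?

Taking sync at board A[2]=board B[3] → refactor at board A[3]=board B[4] → sync at board A[5]=board B[5] → merge at board A[6]=board B[6] → sync at board A[7]=board B[7] → sync at board A[9]=board B[8] → sync at board A[10]=board B[9] → merge at board A[12]=board B[13] gives a common subsequence of length 8. dp[12][13] = 8 confirms this is the maximum.

8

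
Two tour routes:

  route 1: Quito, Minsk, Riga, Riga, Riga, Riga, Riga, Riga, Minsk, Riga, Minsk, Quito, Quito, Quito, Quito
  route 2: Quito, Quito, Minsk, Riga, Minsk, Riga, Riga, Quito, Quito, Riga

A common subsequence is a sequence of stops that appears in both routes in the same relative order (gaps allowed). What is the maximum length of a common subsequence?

7

Match Quito (route 1 #1, route 2 #2) → Minsk (route 1 #2, route 2 #3) → Riga (route 1 #3, route 2 #4) → Riga (route 1 #8, route 2 #6) → Riga (route 1 #10, route 2 #7) → Quito (route 1 #12, route 2 #8) → Quito (route 1 #13, route 2 #9) — 7 stops in the same relative order in both. Since dp[15][10] = 7, nothing longer is possible.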